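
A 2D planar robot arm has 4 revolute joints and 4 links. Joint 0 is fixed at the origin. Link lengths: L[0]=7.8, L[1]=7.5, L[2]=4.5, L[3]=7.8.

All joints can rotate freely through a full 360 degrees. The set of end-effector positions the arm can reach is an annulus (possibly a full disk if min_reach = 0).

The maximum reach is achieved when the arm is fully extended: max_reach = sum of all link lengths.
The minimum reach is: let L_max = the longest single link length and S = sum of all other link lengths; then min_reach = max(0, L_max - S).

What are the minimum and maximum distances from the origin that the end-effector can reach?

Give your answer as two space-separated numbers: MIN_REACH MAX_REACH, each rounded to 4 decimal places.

Answer: 0.0000 27.6000

Derivation:
Link lengths: [7.8, 7.5, 4.5, 7.8]
max_reach = 7.8 + 7.5 + 4.5 + 7.8 = 27.6
L_max = max([7.8, 7.5, 4.5, 7.8]) = 7.8
S (sum of others) = 27.6 - 7.8 = 19.8
min_reach = max(0, 7.8 - 19.8) = max(0, -12) = 0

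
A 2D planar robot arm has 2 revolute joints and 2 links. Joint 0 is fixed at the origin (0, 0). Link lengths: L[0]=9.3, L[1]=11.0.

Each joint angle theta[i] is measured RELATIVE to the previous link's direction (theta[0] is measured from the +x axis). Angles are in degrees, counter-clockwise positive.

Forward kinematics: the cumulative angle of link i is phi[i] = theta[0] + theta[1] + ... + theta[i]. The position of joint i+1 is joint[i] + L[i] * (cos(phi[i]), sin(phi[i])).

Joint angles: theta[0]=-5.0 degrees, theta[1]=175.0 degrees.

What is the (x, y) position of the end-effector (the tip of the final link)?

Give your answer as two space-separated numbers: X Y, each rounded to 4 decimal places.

joint[0] = (0.0000, 0.0000)  (base)
link 0: phi[0] = -5 = -5 deg
  cos(-5 deg) = 0.9962, sin(-5 deg) = -0.0872
  joint[1] = (0.0000, 0.0000) + 9.3 * (0.9962, -0.0872) = (0.0000 + 9.2646, 0.0000 + -0.8105) = (9.2646, -0.8105)
link 1: phi[1] = -5 + 175 = 170 deg
  cos(170 deg) = -0.9848, sin(170 deg) = 0.1736
  joint[2] = (9.2646, -0.8105) + 11 * (-0.9848, 0.1736) = (9.2646 + -10.8329, -0.8105 + 1.9101) = (-1.5683, 1.0996)
End effector: (-1.5683, 1.0996)

Answer: -1.5683 1.0996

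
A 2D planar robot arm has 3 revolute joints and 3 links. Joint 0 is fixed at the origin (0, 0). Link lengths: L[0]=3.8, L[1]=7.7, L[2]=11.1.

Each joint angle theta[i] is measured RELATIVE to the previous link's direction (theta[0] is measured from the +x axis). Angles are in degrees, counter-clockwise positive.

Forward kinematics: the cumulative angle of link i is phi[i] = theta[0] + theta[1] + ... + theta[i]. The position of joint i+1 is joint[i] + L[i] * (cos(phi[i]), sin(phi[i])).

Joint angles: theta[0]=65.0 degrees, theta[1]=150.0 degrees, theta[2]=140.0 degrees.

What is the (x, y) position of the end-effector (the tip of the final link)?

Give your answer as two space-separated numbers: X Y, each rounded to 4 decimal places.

Answer: 6.3562 -1.9400

Derivation:
joint[0] = (0.0000, 0.0000)  (base)
link 0: phi[0] = 65 = 65 deg
  cos(65 deg) = 0.4226, sin(65 deg) = 0.9063
  joint[1] = (0.0000, 0.0000) + 3.8 * (0.4226, 0.9063) = (0.0000 + 1.6059, 0.0000 + 3.4440) = (1.6059, 3.4440)
link 1: phi[1] = 65 + 150 = 215 deg
  cos(215 deg) = -0.8192, sin(215 deg) = -0.5736
  joint[2] = (1.6059, 3.4440) + 7.7 * (-0.8192, -0.5736) = (1.6059 + -6.3075, 3.4440 + -4.4165) = (-4.7015, -0.9726)
link 2: phi[2] = 65 + 150 + 140 = 355 deg
  cos(355 deg) = 0.9962, sin(355 deg) = -0.0872
  joint[3] = (-4.7015, -0.9726) + 11.1 * (0.9962, -0.0872) = (-4.7015 + 11.0578, -0.9726 + -0.9674) = (6.3562, -1.9400)
End effector: (6.3562, -1.9400)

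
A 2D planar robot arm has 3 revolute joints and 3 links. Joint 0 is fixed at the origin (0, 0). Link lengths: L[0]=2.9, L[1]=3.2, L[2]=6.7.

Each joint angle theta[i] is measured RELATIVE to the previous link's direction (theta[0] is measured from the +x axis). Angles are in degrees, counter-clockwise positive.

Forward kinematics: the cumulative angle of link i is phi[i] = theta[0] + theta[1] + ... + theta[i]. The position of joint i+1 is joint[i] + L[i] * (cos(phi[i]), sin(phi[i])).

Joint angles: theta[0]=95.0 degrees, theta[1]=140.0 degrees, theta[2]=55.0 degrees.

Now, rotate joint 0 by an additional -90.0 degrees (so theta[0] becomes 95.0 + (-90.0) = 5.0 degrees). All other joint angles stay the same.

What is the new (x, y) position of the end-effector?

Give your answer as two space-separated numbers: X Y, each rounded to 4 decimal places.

Answer: -6.0283 -0.2033

Derivation:
joint[0] = (0.0000, 0.0000)  (base)
link 0: phi[0] = 5 = 5 deg
  cos(5 deg) = 0.9962, sin(5 deg) = 0.0872
  joint[1] = (0.0000, 0.0000) + 2.9 * (0.9962, 0.0872) = (0.0000 + 2.8890, 0.0000 + 0.2528) = (2.8890, 0.2528)
link 1: phi[1] = 5 + 140 = 145 deg
  cos(145 deg) = -0.8192, sin(145 deg) = 0.5736
  joint[2] = (2.8890, 0.2528) + 3.2 * (-0.8192, 0.5736) = (2.8890 + -2.6213, 0.2528 + 1.8354) = (0.2677, 2.0882)
link 2: phi[2] = 5 + 140 + 55 = 200 deg
  cos(200 deg) = -0.9397, sin(200 deg) = -0.3420
  joint[3] = (0.2677, 2.0882) + 6.7 * (-0.9397, -0.3420) = (0.2677 + -6.2959, 2.0882 + -2.2915) = (-6.0283, -0.2033)
End effector: (-6.0283, -0.2033)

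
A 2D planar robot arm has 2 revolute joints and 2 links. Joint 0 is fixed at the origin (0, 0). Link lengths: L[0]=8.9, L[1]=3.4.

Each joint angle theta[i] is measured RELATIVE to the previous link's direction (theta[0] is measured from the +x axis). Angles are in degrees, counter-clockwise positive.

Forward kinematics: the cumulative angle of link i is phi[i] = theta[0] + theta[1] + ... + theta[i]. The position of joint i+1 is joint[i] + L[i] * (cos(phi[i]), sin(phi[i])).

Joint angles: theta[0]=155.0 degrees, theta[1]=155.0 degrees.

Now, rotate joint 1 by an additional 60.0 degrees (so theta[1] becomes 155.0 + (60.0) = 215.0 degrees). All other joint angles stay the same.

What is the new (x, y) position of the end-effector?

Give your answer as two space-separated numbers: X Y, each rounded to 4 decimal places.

joint[0] = (0.0000, 0.0000)  (base)
link 0: phi[0] = 155 = 155 deg
  cos(155 deg) = -0.9063, sin(155 deg) = 0.4226
  joint[1] = (0.0000, 0.0000) + 8.9 * (-0.9063, 0.4226) = (0.0000 + -8.0661, 0.0000 + 3.7613) = (-8.0661, 3.7613)
link 1: phi[1] = 155 + 215 = 370 deg
  cos(370 deg) = 0.9848, sin(370 deg) = 0.1736
  joint[2] = (-8.0661, 3.7613) + 3.4 * (0.9848, 0.1736) = (-8.0661 + 3.3483, 3.7613 + 0.5904) = (-4.7178, 4.3517)
End effector: (-4.7178, 4.3517)

Answer: -4.7178 4.3517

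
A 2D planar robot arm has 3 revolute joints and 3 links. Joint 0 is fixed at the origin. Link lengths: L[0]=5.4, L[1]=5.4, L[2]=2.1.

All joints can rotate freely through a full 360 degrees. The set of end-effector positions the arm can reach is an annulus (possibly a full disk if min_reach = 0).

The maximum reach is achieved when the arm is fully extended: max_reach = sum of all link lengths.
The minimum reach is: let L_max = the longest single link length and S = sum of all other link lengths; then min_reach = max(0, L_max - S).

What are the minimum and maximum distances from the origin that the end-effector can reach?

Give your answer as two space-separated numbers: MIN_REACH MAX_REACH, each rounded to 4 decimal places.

Answer: 0.0000 12.9000

Derivation:
Link lengths: [5.4, 5.4, 2.1]
max_reach = 5.4 + 5.4 + 2.1 = 12.9
L_max = max([5.4, 5.4, 2.1]) = 5.4
S (sum of others) = 12.9 - 5.4 = 7.5
min_reach = max(0, 5.4 - 7.5) = max(0, -2.1) = 0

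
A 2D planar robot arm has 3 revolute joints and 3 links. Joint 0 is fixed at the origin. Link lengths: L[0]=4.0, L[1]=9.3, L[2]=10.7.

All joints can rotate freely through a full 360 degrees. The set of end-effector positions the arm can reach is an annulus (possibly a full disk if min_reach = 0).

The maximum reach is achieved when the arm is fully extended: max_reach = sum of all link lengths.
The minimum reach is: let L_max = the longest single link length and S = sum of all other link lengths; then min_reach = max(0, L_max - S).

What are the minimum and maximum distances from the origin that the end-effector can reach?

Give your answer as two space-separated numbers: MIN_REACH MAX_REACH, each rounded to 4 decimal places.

Answer: 0.0000 24.0000

Derivation:
Link lengths: [4.0, 9.3, 10.7]
max_reach = 4 + 9.3 + 10.7 = 24
L_max = max([4.0, 9.3, 10.7]) = 10.7
S (sum of others) = 24 - 10.7 = 13.3
min_reach = max(0, 10.7 - 13.3) = max(0, -2.6) = 0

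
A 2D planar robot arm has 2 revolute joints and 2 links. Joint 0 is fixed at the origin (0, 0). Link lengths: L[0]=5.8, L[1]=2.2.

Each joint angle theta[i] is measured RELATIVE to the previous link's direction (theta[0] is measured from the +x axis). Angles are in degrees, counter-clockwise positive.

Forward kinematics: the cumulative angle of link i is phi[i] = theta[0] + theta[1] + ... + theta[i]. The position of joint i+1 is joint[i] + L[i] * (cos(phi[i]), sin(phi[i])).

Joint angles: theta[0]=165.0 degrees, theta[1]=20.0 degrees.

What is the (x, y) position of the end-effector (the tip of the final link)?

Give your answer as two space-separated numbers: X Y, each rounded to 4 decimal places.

Answer: -7.7940 1.3094

Derivation:
joint[0] = (0.0000, 0.0000)  (base)
link 0: phi[0] = 165 = 165 deg
  cos(165 deg) = -0.9659, sin(165 deg) = 0.2588
  joint[1] = (0.0000, 0.0000) + 5.8 * (-0.9659, 0.2588) = (0.0000 + -5.6024, 0.0000 + 1.5012) = (-5.6024, 1.5012)
link 1: phi[1] = 165 + 20 = 185 deg
  cos(185 deg) = -0.9962, sin(185 deg) = -0.0872
  joint[2] = (-5.6024, 1.5012) + 2.2 * (-0.9962, -0.0872) = (-5.6024 + -2.1916, 1.5012 + -0.1917) = (-7.7940, 1.3094)
End effector: (-7.7940, 1.3094)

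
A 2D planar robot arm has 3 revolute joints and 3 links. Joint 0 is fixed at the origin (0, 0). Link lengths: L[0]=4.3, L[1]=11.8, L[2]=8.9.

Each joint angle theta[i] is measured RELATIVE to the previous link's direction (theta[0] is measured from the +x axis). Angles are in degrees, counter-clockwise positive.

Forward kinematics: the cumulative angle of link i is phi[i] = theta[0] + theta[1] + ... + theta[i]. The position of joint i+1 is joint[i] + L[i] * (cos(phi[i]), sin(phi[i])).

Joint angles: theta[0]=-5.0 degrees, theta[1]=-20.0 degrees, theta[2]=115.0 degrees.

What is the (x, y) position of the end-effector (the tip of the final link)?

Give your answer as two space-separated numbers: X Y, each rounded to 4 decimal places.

joint[0] = (0.0000, 0.0000)  (base)
link 0: phi[0] = -5 = -5 deg
  cos(-5 deg) = 0.9962, sin(-5 deg) = -0.0872
  joint[1] = (0.0000, 0.0000) + 4.3 * (0.9962, -0.0872) = (0.0000 + 4.2836, 0.0000 + -0.3748) = (4.2836, -0.3748)
link 1: phi[1] = -5 + -20 = -25 deg
  cos(-25 deg) = 0.9063, sin(-25 deg) = -0.4226
  joint[2] = (4.2836, -0.3748) + 11.8 * (0.9063, -0.4226) = (4.2836 + 10.6944, -0.3748 + -4.9869) = (14.9781, -5.3617)
link 2: phi[2] = -5 + -20 + 115 = 90 deg
  cos(90 deg) = 0.0000, sin(90 deg) = 1.0000
  joint[3] = (14.9781, -5.3617) + 8.9 * (0.0000, 1.0000) = (14.9781 + 0.0000, -5.3617 + 8.9000) = (14.9781, 3.5383)
End effector: (14.9781, 3.5383)

Answer: 14.9781 3.5383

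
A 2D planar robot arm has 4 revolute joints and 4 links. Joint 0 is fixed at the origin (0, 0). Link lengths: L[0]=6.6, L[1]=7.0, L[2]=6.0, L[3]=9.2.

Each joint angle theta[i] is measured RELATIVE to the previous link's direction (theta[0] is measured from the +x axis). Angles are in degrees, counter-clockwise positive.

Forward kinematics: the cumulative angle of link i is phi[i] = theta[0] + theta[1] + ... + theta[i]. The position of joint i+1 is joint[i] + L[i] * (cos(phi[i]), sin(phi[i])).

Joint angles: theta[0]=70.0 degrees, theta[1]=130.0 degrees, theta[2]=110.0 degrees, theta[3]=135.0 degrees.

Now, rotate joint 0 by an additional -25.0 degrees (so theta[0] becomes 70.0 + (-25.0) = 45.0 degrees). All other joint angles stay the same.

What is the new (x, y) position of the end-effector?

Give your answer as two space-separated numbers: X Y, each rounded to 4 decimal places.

Answer: 3.8465 7.4489

Derivation:
joint[0] = (0.0000, 0.0000)  (base)
link 0: phi[0] = 45 = 45 deg
  cos(45 deg) = 0.7071, sin(45 deg) = 0.7071
  joint[1] = (0.0000, 0.0000) + 6.6 * (0.7071, 0.7071) = (0.0000 + 4.6669, 0.0000 + 4.6669) = (4.6669, 4.6669)
link 1: phi[1] = 45 + 130 = 175 deg
  cos(175 deg) = -0.9962, sin(175 deg) = 0.0872
  joint[2] = (4.6669, 4.6669) + 7 * (-0.9962, 0.0872) = (4.6669 + -6.9734, 4.6669 + 0.6101) = (-2.3065, 5.2770)
link 2: phi[2] = 45 + 130 + 110 = 285 deg
  cos(285 deg) = 0.2588, sin(285 deg) = -0.9659
  joint[3] = (-2.3065, 5.2770) + 6 * (0.2588, -0.9659) = (-2.3065 + 1.5529, 5.2770 + -5.7956) = (-0.7535, -0.5186)
link 3: phi[3] = 45 + 130 + 110 + 135 = 420 deg
  cos(420 deg) = 0.5000, sin(420 deg) = 0.8660
  joint[4] = (-0.7535, -0.5186) + 9.2 * (0.5000, 0.8660) = (-0.7535 + 4.6000, -0.5186 + 7.9674) = (3.8465, 7.4489)
End effector: (3.8465, 7.4489)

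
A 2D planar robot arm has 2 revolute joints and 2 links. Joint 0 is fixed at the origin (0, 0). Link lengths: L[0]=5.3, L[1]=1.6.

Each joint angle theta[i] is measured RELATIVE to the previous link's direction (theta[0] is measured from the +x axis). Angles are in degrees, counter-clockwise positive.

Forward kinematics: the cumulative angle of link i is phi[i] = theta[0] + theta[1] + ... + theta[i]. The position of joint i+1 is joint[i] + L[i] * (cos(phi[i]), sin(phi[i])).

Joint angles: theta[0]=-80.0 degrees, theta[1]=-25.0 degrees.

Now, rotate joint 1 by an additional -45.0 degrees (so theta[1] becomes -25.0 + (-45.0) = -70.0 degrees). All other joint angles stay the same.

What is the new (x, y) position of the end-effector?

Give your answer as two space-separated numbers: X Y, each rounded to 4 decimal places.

Answer: -0.4653 -6.0195

Derivation:
joint[0] = (0.0000, 0.0000)  (base)
link 0: phi[0] = -80 = -80 deg
  cos(-80 deg) = 0.1736, sin(-80 deg) = -0.9848
  joint[1] = (0.0000, 0.0000) + 5.3 * (0.1736, -0.9848) = (0.0000 + 0.9203, 0.0000 + -5.2195) = (0.9203, -5.2195)
link 1: phi[1] = -80 + -70 = -150 deg
  cos(-150 deg) = -0.8660, sin(-150 deg) = -0.5000
  joint[2] = (0.9203, -5.2195) + 1.6 * (-0.8660, -0.5000) = (0.9203 + -1.3856, -5.2195 + -0.8000) = (-0.4653, -6.0195)
End effector: (-0.4653, -6.0195)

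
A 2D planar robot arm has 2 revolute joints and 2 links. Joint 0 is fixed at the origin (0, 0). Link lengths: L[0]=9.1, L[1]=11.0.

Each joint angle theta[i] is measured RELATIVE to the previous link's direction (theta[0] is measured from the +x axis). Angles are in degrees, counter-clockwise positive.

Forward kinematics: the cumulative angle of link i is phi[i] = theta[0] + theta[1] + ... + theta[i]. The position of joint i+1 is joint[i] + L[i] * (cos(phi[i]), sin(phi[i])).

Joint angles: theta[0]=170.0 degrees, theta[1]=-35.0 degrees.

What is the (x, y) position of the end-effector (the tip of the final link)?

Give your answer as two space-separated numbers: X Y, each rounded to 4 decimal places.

joint[0] = (0.0000, 0.0000)  (base)
link 0: phi[0] = 170 = 170 deg
  cos(170 deg) = -0.9848, sin(170 deg) = 0.1736
  joint[1] = (0.0000, 0.0000) + 9.1 * (-0.9848, 0.1736) = (0.0000 + -8.9618, 0.0000 + 1.5802) = (-8.9618, 1.5802)
link 1: phi[1] = 170 + -35 = 135 deg
  cos(135 deg) = -0.7071, sin(135 deg) = 0.7071
  joint[2] = (-8.9618, 1.5802) + 11 * (-0.7071, 0.7071) = (-8.9618 + -7.7782, 1.5802 + 7.7782) = (-16.7399, 9.3584)
End effector: (-16.7399, 9.3584)

Answer: -16.7399 9.3584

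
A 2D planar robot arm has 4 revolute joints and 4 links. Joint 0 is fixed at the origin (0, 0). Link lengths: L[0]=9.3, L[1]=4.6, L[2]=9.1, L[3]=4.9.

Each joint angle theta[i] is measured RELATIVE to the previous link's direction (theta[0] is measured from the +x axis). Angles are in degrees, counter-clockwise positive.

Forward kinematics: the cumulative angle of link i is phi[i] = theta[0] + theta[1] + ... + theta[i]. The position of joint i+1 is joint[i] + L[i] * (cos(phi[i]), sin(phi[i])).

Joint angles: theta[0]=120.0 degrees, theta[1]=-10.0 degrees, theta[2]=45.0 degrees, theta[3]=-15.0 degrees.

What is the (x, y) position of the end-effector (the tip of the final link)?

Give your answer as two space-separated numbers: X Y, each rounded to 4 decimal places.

Answer: -18.2243 19.3721

Derivation:
joint[0] = (0.0000, 0.0000)  (base)
link 0: phi[0] = 120 = 120 deg
  cos(120 deg) = -0.5000, sin(120 deg) = 0.8660
  joint[1] = (0.0000, 0.0000) + 9.3 * (-0.5000, 0.8660) = (0.0000 + -4.6500, 0.0000 + 8.0540) = (-4.6500, 8.0540)
link 1: phi[1] = 120 + -10 = 110 deg
  cos(110 deg) = -0.3420, sin(110 deg) = 0.9397
  joint[2] = (-4.6500, 8.0540) + 4.6 * (-0.3420, 0.9397) = (-4.6500 + -1.5733, 8.0540 + 4.3226) = (-6.2233, 12.3766)
link 2: phi[2] = 120 + -10 + 45 = 155 deg
  cos(155 deg) = -0.9063, sin(155 deg) = 0.4226
  joint[3] = (-6.2233, 12.3766) + 9.1 * (-0.9063, 0.4226) = (-6.2233 + -8.2474, 12.3766 + 3.8458) = (-14.4707, 16.2224)
link 3: phi[3] = 120 + -10 + 45 + -15 = 140 deg
  cos(140 deg) = -0.7660, sin(140 deg) = 0.6428
  joint[4] = (-14.4707, 16.2224) + 4.9 * (-0.7660, 0.6428) = (-14.4707 + -3.7536, 16.2224 + 3.1497) = (-18.2243, 19.3721)
End effector: (-18.2243, 19.3721)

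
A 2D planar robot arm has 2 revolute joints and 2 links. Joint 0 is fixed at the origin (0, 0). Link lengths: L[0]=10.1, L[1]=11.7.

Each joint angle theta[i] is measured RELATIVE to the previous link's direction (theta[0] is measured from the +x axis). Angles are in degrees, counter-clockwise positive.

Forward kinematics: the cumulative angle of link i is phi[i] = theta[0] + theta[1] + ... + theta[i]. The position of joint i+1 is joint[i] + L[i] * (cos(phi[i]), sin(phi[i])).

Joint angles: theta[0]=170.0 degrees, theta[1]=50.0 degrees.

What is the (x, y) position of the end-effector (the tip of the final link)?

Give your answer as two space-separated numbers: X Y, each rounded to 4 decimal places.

Answer: -18.9093 -5.7668

Derivation:
joint[0] = (0.0000, 0.0000)  (base)
link 0: phi[0] = 170 = 170 deg
  cos(170 deg) = -0.9848, sin(170 deg) = 0.1736
  joint[1] = (0.0000, 0.0000) + 10.1 * (-0.9848, 0.1736) = (0.0000 + -9.9466, 0.0000 + 1.7538) = (-9.9466, 1.7538)
link 1: phi[1] = 170 + 50 = 220 deg
  cos(220 deg) = -0.7660, sin(220 deg) = -0.6428
  joint[2] = (-9.9466, 1.7538) + 11.7 * (-0.7660, -0.6428) = (-9.9466 + -8.9627, 1.7538 + -7.5206) = (-18.9093, -5.7668)
End effector: (-18.9093, -5.7668)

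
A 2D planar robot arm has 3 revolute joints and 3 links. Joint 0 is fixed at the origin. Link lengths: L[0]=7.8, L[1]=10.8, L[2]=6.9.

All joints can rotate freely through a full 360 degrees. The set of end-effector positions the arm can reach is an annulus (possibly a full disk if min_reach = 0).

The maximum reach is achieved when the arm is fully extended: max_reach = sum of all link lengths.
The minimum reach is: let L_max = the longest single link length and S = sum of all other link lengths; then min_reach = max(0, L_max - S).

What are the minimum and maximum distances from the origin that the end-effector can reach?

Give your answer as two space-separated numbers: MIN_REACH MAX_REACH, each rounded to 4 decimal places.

Answer: 0.0000 25.5000

Derivation:
Link lengths: [7.8, 10.8, 6.9]
max_reach = 7.8 + 10.8 + 6.9 = 25.5
L_max = max([7.8, 10.8, 6.9]) = 10.8
S (sum of others) = 25.5 - 10.8 = 14.7
min_reach = max(0, 10.8 - 14.7) = max(0, -3.9) = 0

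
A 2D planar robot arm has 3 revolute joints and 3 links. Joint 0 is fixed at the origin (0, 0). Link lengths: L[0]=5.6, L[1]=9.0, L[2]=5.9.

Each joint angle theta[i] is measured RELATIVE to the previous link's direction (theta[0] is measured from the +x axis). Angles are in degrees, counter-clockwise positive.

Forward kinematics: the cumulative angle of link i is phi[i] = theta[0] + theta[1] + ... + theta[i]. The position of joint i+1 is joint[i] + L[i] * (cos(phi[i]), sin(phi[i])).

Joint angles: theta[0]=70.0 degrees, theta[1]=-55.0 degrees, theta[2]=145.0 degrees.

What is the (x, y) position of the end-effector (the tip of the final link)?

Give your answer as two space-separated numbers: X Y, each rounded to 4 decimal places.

Answer: 5.0645 9.6096

Derivation:
joint[0] = (0.0000, 0.0000)  (base)
link 0: phi[0] = 70 = 70 deg
  cos(70 deg) = 0.3420, sin(70 deg) = 0.9397
  joint[1] = (0.0000, 0.0000) + 5.6 * (0.3420, 0.9397) = (0.0000 + 1.9153, 0.0000 + 5.2623) = (1.9153, 5.2623)
link 1: phi[1] = 70 + -55 = 15 deg
  cos(15 deg) = 0.9659, sin(15 deg) = 0.2588
  joint[2] = (1.9153, 5.2623) + 9 * (0.9659, 0.2588) = (1.9153 + 8.6933, 5.2623 + 2.3294) = (10.6086, 7.5917)
link 2: phi[2] = 70 + -55 + 145 = 160 deg
  cos(160 deg) = -0.9397, sin(160 deg) = 0.3420
  joint[3] = (10.6086, 7.5917) + 5.9 * (-0.9397, 0.3420) = (10.6086 + -5.5442, 7.5917 + 2.0179) = (5.0645, 9.6096)
End effector: (5.0645, 9.6096)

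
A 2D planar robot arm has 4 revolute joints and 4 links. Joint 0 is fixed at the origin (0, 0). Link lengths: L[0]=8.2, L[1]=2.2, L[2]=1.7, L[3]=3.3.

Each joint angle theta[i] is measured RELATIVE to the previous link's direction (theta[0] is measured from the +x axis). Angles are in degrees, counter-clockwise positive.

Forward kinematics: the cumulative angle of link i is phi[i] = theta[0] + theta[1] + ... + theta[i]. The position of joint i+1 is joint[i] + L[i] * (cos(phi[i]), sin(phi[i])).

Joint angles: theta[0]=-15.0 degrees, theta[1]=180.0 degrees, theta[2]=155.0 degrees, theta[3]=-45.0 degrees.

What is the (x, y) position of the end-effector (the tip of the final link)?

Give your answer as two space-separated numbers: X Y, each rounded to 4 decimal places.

Answer: 7.3854 -5.9331

Derivation:
joint[0] = (0.0000, 0.0000)  (base)
link 0: phi[0] = -15 = -15 deg
  cos(-15 deg) = 0.9659, sin(-15 deg) = -0.2588
  joint[1] = (0.0000, 0.0000) + 8.2 * (0.9659, -0.2588) = (0.0000 + 7.9206, 0.0000 + -2.1223) = (7.9206, -2.1223)
link 1: phi[1] = -15 + 180 = 165 deg
  cos(165 deg) = -0.9659, sin(165 deg) = 0.2588
  joint[2] = (7.9206, -2.1223) + 2.2 * (-0.9659, 0.2588) = (7.9206 + -2.1250, -2.1223 + 0.5694) = (5.7956, -1.5529)
link 2: phi[2] = -15 + 180 + 155 = 320 deg
  cos(320 deg) = 0.7660, sin(320 deg) = -0.6428
  joint[3] = (5.7956, -1.5529) + 1.7 * (0.7660, -0.6428) = (5.7956 + 1.3023, -1.5529 + -1.0927) = (7.0978, -2.6457)
link 3: phi[3] = -15 + 180 + 155 + -45 = 275 deg
  cos(275 deg) = 0.0872, sin(275 deg) = -0.9962
  joint[4] = (7.0978, -2.6457) + 3.3 * (0.0872, -0.9962) = (7.0978 + 0.2876, -2.6457 + -3.2874) = (7.3854, -5.9331)
End effector: (7.3854, -5.9331)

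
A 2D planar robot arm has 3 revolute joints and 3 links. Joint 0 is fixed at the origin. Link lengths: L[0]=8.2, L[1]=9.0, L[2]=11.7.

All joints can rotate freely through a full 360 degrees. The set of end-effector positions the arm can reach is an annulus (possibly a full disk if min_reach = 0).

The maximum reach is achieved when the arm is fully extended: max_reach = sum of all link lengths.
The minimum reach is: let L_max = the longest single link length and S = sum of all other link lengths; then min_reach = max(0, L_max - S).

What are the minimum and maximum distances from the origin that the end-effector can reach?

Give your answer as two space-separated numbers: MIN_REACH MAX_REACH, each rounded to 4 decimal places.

Answer: 0.0000 28.9000

Derivation:
Link lengths: [8.2, 9.0, 11.7]
max_reach = 8.2 + 9 + 11.7 = 28.9
L_max = max([8.2, 9.0, 11.7]) = 11.7
S (sum of others) = 28.9 - 11.7 = 17.2
min_reach = max(0, 11.7 - 17.2) = max(0, -5.5) = 0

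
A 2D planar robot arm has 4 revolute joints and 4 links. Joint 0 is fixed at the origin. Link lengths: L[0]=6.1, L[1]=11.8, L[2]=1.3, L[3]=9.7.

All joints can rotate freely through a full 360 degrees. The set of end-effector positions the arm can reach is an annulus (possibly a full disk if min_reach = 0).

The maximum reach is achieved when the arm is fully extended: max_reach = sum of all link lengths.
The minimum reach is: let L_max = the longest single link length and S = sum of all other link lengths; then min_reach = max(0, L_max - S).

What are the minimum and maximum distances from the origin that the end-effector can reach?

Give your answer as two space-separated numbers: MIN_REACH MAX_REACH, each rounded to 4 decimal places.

Link lengths: [6.1, 11.8, 1.3, 9.7]
max_reach = 6.1 + 11.8 + 1.3 + 9.7 = 28.9
L_max = max([6.1, 11.8, 1.3, 9.7]) = 11.8
S (sum of others) = 28.9 - 11.8 = 17.1
min_reach = max(0, 11.8 - 17.1) = max(0, -5.3) = 0

Answer: 0.0000 28.9000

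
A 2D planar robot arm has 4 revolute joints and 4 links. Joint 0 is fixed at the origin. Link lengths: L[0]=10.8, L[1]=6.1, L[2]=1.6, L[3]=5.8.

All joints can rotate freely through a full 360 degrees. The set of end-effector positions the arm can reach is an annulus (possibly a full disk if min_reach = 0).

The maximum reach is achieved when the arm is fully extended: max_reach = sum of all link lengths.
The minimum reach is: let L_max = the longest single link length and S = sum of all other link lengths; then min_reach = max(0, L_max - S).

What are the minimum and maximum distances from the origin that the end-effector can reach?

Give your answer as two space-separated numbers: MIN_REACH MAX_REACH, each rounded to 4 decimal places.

Link lengths: [10.8, 6.1, 1.6, 5.8]
max_reach = 10.8 + 6.1 + 1.6 + 5.8 = 24.3
L_max = max([10.8, 6.1, 1.6, 5.8]) = 10.8
S (sum of others) = 24.3 - 10.8 = 13.5
min_reach = max(0, 10.8 - 13.5) = max(0, -2.7) = 0

Answer: 0.0000 24.3000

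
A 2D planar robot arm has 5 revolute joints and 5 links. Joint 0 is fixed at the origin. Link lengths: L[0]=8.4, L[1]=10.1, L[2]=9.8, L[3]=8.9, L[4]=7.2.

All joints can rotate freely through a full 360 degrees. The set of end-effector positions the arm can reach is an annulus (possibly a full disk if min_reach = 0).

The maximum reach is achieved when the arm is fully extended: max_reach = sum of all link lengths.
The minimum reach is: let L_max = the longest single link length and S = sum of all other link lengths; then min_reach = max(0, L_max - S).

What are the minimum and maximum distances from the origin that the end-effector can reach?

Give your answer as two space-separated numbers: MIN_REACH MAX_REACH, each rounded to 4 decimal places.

Link lengths: [8.4, 10.1, 9.8, 8.9, 7.2]
max_reach = 8.4 + 10.1 + 9.8 + 8.9 + 7.2 = 44.4
L_max = max([8.4, 10.1, 9.8, 8.9, 7.2]) = 10.1
S (sum of others) = 44.4 - 10.1 = 34.3
min_reach = max(0, 10.1 - 34.3) = max(0, -24.2) = 0

Answer: 0.0000 44.4000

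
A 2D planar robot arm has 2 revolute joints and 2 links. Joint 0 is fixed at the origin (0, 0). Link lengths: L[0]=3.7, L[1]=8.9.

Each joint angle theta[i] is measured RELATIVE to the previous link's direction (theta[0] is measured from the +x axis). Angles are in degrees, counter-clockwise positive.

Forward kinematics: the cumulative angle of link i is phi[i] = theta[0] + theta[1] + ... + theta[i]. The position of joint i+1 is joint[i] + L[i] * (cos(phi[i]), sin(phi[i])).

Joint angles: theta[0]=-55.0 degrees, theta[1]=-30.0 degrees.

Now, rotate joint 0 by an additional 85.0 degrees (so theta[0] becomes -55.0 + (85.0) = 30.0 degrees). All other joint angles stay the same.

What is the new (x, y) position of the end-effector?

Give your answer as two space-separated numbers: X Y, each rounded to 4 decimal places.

joint[0] = (0.0000, 0.0000)  (base)
link 0: phi[0] = 30 = 30 deg
  cos(30 deg) = 0.8660, sin(30 deg) = 0.5000
  joint[1] = (0.0000, 0.0000) + 3.7 * (0.8660, 0.5000) = (0.0000 + 3.2043, 0.0000 + 1.8500) = (3.2043, 1.8500)
link 1: phi[1] = 30 + -30 = 0 deg
  cos(0 deg) = 1.0000, sin(0 deg) = 0.0000
  joint[2] = (3.2043, 1.8500) + 8.9 * (1.0000, 0.0000) = (3.2043 + 8.9000, 1.8500 + 0.0000) = (12.1043, 1.8500)
End effector: (12.1043, 1.8500)

Answer: 12.1043 1.8500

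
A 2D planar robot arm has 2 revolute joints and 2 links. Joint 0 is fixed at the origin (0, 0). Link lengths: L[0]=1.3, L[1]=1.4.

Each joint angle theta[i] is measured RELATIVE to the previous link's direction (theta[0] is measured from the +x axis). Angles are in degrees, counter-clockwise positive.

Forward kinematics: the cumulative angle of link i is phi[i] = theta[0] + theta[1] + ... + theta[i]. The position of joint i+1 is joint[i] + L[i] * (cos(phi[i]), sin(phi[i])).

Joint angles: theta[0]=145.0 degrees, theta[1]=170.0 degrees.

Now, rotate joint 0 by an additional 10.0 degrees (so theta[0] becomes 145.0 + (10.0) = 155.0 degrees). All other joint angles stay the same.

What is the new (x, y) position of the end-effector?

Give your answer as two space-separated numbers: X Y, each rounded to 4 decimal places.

joint[0] = (0.0000, 0.0000)  (base)
link 0: phi[0] = 155 = 155 deg
  cos(155 deg) = -0.9063, sin(155 deg) = 0.4226
  joint[1] = (0.0000, 0.0000) + 1.3 * (-0.9063, 0.4226) = (0.0000 + -1.1782, 0.0000 + 0.5494) = (-1.1782, 0.5494)
link 1: phi[1] = 155 + 170 = 325 deg
  cos(325 deg) = 0.8192, sin(325 deg) = -0.5736
  joint[2] = (-1.1782, 0.5494) + 1.4 * (0.8192, -0.5736) = (-1.1782 + 1.1468, 0.5494 + -0.8030) = (-0.0314, -0.2536)
End effector: (-0.0314, -0.2536)

Answer: -0.0314 -0.2536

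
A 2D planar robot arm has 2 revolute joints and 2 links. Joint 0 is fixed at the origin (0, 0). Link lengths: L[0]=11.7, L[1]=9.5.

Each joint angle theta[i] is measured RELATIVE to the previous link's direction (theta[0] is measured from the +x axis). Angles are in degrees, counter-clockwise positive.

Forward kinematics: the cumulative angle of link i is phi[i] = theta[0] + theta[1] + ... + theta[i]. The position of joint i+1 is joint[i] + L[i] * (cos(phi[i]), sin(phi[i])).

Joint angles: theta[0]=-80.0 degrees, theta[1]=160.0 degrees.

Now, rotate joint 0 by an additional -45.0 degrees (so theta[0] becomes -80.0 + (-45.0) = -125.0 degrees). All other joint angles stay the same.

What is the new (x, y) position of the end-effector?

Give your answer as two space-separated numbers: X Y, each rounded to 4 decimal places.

Answer: 1.0711 -4.1351

Derivation:
joint[0] = (0.0000, 0.0000)  (base)
link 0: phi[0] = -125 = -125 deg
  cos(-125 deg) = -0.5736, sin(-125 deg) = -0.8192
  joint[1] = (0.0000, 0.0000) + 11.7 * (-0.5736, -0.8192) = (0.0000 + -6.7108, 0.0000 + -9.5841) = (-6.7108, -9.5841)
link 1: phi[1] = -125 + 160 = 35 deg
  cos(35 deg) = 0.8192, sin(35 deg) = 0.5736
  joint[2] = (-6.7108, -9.5841) + 9.5 * (0.8192, 0.5736) = (-6.7108 + 7.7819, -9.5841 + 5.4490) = (1.0711, -4.1351)
End effector: (1.0711, -4.1351)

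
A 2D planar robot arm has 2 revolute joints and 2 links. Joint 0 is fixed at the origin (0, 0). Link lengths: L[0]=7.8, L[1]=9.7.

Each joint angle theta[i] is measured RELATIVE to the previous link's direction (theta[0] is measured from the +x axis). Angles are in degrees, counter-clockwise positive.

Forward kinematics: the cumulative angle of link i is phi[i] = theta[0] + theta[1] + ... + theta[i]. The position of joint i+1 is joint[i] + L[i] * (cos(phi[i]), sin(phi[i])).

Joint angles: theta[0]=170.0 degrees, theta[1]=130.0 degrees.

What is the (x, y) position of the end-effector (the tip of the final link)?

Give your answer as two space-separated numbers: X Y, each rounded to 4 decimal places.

joint[0] = (0.0000, 0.0000)  (base)
link 0: phi[0] = 170 = 170 deg
  cos(170 deg) = -0.9848, sin(170 deg) = 0.1736
  joint[1] = (0.0000, 0.0000) + 7.8 * (-0.9848, 0.1736) = (0.0000 + -7.6815, 0.0000 + 1.3545) = (-7.6815, 1.3545)
link 1: phi[1] = 170 + 130 = 300 deg
  cos(300 deg) = 0.5000, sin(300 deg) = -0.8660
  joint[2] = (-7.6815, 1.3545) + 9.7 * (0.5000, -0.8660) = (-7.6815 + 4.8500, 1.3545 + -8.4004) = (-2.8315, -7.0460)
End effector: (-2.8315, -7.0460)

Answer: -2.8315 -7.0460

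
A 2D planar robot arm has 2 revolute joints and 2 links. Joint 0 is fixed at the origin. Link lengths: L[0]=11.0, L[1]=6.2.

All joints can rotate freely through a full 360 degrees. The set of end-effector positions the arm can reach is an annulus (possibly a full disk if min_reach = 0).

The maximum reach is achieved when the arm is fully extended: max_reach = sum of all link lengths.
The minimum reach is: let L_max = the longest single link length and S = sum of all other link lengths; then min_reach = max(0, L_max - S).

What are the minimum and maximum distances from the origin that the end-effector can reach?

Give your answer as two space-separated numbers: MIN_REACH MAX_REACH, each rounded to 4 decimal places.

Link lengths: [11.0, 6.2]
max_reach = 11 + 6.2 = 17.2
L_max = max([11.0, 6.2]) = 11
S (sum of others) = 17.2 - 11 = 6.2
min_reach = max(0, 11 - 6.2) = max(0, 4.8) = 4.8

Answer: 4.8000 17.2000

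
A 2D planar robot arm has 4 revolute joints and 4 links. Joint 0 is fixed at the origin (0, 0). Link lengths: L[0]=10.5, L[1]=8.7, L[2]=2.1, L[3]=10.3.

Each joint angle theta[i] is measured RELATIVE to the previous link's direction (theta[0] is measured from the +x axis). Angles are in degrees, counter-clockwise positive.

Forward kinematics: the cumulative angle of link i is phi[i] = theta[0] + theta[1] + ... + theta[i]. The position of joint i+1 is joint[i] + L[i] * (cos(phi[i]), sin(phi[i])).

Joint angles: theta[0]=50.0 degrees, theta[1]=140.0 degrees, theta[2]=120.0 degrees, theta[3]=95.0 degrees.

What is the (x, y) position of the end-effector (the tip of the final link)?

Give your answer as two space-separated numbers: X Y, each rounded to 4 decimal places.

joint[0] = (0.0000, 0.0000)  (base)
link 0: phi[0] = 50 = 50 deg
  cos(50 deg) = 0.6428, sin(50 deg) = 0.7660
  joint[1] = (0.0000, 0.0000) + 10.5 * (0.6428, 0.7660) = (0.0000 + 6.7493, 0.0000 + 8.0435) = (6.7493, 8.0435)
link 1: phi[1] = 50 + 140 = 190 deg
  cos(190 deg) = -0.9848, sin(190 deg) = -0.1736
  joint[2] = (6.7493, 8.0435) + 8.7 * (-0.9848, -0.1736) = (6.7493 + -8.5678, 8.0435 + -1.5107) = (-1.8186, 6.5327)
link 2: phi[2] = 50 + 140 + 120 = 310 deg
  cos(310 deg) = 0.6428, sin(310 deg) = -0.7660
  joint[3] = (-1.8186, 6.5327) + 2.1 * (0.6428, -0.7660) = (-1.8186 + 1.3499, 6.5327 + -1.6087) = (-0.4687, 4.9240)
link 3: phi[3] = 50 + 140 + 120 + 95 = 405 deg
  cos(405 deg) = 0.7071, sin(405 deg) = 0.7071
  joint[4] = (-0.4687, 4.9240) + 10.3 * (0.7071, 0.7071) = (-0.4687 + 7.2832, 4.9240 + 7.2832) = (6.8145, 12.2072)
End effector: (6.8145, 12.2072)

Answer: 6.8145 12.2072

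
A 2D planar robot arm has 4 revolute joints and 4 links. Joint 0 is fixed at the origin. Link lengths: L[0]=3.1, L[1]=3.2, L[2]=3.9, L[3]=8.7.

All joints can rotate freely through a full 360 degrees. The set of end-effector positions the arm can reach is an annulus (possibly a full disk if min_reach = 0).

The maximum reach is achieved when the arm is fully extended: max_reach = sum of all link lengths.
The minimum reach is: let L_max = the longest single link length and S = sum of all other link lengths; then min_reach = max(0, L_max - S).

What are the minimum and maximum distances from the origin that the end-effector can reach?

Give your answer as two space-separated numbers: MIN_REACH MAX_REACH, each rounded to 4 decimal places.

Link lengths: [3.1, 3.2, 3.9, 8.7]
max_reach = 3.1 + 3.2 + 3.9 + 8.7 = 18.9
L_max = max([3.1, 3.2, 3.9, 8.7]) = 8.7
S (sum of others) = 18.9 - 8.7 = 10.2
min_reach = max(0, 8.7 - 10.2) = max(0, -1.5) = 0

Answer: 0.0000 18.9000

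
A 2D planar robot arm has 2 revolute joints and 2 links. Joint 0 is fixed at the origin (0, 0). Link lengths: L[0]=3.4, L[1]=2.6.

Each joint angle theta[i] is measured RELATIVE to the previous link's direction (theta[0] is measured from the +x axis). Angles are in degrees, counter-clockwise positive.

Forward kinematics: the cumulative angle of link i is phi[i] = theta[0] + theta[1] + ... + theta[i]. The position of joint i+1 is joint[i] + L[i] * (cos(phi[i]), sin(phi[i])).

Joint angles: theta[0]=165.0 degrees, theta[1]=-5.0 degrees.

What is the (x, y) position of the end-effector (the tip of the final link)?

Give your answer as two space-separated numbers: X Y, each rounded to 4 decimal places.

joint[0] = (0.0000, 0.0000)  (base)
link 0: phi[0] = 165 = 165 deg
  cos(165 deg) = -0.9659, sin(165 deg) = 0.2588
  joint[1] = (0.0000, 0.0000) + 3.4 * (-0.9659, 0.2588) = (0.0000 + -3.2841, 0.0000 + 0.8800) = (-3.2841, 0.8800)
link 1: phi[1] = 165 + -5 = 160 deg
  cos(160 deg) = -0.9397, sin(160 deg) = 0.3420
  joint[2] = (-3.2841, 0.8800) + 2.6 * (-0.9397, 0.3420) = (-3.2841 + -2.4432, 0.8800 + 0.8893) = (-5.7273, 1.7692)
End effector: (-5.7273, 1.7692)

Answer: -5.7273 1.7692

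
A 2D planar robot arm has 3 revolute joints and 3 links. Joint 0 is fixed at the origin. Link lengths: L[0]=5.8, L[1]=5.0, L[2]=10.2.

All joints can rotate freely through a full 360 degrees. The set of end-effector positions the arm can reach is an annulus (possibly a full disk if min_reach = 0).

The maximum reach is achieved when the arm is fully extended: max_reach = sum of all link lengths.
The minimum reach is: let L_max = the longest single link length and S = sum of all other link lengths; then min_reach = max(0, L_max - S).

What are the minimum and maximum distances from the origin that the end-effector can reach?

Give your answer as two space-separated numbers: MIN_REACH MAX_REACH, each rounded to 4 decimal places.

Answer: 0.0000 21.0000

Derivation:
Link lengths: [5.8, 5.0, 10.2]
max_reach = 5.8 + 5 + 10.2 = 21
L_max = max([5.8, 5.0, 10.2]) = 10.2
S (sum of others) = 21 - 10.2 = 10.8
min_reach = max(0, 10.2 - 10.8) = max(0, -0.6) = 0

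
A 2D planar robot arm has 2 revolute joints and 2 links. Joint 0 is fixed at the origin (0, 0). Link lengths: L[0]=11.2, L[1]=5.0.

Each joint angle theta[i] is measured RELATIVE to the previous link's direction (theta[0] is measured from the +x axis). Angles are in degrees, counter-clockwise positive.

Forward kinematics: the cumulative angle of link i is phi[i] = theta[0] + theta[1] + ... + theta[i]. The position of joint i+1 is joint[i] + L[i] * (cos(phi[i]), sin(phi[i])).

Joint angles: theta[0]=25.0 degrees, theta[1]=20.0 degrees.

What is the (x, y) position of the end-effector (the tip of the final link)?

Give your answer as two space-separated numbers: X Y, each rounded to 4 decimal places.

joint[0] = (0.0000, 0.0000)  (base)
link 0: phi[0] = 25 = 25 deg
  cos(25 deg) = 0.9063, sin(25 deg) = 0.4226
  joint[1] = (0.0000, 0.0000) + 11.2 * (0.9063, 0.4226) = (0.0000 + 10.1506, 0.0000 + 4.7333) = (10.1506, 4.7333)
link 1: phi[1] = 25 + 20 = 45 deg
  cos(45 deg) = 0.7071, sin(45 deg) = 0.7071
  joint[2] = (10.1506, 4.7333) + 5 * (0.7071, 0.7071) = (10.1506 + 3.5355, 4.7333 + 3.5355) = (13.6862, 8.2689)
End effector: (13.6862, 8.2689)

Answer: 13.6862 8.2689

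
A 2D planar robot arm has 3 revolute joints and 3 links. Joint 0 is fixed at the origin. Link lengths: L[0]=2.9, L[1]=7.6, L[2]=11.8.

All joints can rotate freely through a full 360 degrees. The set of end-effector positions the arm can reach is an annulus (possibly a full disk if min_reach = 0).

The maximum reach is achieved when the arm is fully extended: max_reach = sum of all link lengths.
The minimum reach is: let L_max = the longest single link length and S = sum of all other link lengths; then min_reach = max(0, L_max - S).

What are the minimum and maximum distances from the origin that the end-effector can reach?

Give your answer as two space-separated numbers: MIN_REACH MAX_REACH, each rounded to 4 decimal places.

Answer: 1.3000 22.3000

Derivation:
Link lengths: [2.9, 7.6, 11.8]
max_reach = 2.9 + 7.6 + 11.8 = 22.3
L_max = max([2.9, 7.6, 11.8]) = 11.8
S (sum of others) = 22.3 - 11.8 = 10.5
min_reach = max(0, 11.8 - 10.5) = max(0, 1.3) = 1.3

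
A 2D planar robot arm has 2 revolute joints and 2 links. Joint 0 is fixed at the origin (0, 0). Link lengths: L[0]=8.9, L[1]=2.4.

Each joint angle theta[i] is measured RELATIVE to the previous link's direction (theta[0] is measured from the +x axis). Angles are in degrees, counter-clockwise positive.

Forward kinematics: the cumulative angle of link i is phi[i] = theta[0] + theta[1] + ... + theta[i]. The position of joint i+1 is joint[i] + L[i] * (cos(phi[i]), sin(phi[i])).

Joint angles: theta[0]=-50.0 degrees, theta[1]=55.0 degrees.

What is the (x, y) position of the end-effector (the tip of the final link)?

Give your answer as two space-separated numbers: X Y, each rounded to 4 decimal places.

Answer: 8.1117 -6.6086

Derivation:
joint[0] = (0.0000, 0.0000)  (base)
link 0: phi[0] = -50 = -50 deg
  cos(-50 deg) = 0.6428, sin(-50 deg) = -0.7660
  joint[1] = (0.0000, 0.0000) + 8.9 * (0.6428, -0.7660) = (0.0000 + 5.7208, 0.0000 + -6.8178) = (5.7208, -6.8178)
link 1: phi[1] = -50 + 55 = 5 deg
  cos(5 deg) = 0.9962, sin(5 deg) = 0.0872
  joint[2] = (5.7208, -6.8178) + 2.4 * (0.9962, 0.0872) = (5.7208 + 2.3909, -6.8178 + 0.2092) = (8.1117, -6.6086)
End effector: (8.1117, -6.6086)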